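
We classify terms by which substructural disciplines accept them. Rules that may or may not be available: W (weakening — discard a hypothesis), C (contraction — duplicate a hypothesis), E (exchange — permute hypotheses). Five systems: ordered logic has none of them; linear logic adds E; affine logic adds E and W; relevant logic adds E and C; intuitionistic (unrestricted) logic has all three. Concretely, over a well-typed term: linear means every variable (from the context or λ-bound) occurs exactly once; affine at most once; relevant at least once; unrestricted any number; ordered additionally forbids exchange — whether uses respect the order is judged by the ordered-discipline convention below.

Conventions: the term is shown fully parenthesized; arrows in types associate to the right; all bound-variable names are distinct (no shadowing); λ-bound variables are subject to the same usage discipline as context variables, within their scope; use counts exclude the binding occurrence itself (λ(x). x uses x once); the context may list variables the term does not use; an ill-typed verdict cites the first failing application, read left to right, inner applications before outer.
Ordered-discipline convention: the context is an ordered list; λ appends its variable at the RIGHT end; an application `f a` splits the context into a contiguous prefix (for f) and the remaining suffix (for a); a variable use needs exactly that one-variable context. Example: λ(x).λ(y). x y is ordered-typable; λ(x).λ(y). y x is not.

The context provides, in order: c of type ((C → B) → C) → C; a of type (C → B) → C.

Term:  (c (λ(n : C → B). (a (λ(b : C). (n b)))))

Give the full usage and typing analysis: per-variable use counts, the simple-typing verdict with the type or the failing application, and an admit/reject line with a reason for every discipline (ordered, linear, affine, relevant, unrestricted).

variable uses: c: 1, a: 1, n (λ-bound): 1, b (λ-bound): 1
use order (left to right): c, a, n, b
typing: ✓ — C
ordered ✓ (one use each (c, a, n, b); ordered split holds)
linear ✓ (c, a, n, b: one use apiece)
affine ✓ (no duplicate uses among c, a, n, b)
relevant ✓ (at least one use each (c, a, n, b))
unrestricted ✓ (well-typed at C; no restrictions here)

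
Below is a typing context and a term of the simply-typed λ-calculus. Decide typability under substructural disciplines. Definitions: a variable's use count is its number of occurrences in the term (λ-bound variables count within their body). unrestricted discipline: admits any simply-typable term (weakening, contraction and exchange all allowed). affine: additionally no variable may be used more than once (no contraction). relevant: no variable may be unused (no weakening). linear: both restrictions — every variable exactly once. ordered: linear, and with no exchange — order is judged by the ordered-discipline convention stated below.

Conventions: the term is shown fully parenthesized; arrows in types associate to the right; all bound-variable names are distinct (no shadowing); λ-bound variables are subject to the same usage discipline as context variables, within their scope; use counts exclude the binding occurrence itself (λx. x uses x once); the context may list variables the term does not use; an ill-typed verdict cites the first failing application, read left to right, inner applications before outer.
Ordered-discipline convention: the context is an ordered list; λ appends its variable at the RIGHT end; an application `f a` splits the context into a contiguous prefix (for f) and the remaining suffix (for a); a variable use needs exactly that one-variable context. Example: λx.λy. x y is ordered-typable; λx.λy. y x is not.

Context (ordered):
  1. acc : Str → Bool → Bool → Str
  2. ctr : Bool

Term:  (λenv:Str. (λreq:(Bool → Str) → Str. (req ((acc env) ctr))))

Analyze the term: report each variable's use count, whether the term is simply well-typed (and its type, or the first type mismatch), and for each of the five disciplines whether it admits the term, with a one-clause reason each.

usage: acc ×1, ctr ×1, env (bound) ×1, req (bound) ×1
use order (left to right): req, acc, env, ctr
typing: well-typed — term : Str → ((Bool → Str) → Str) → Str
ordered: ✗, no contiguous prefix/suffix split fits req, acc, env, ctr
linear: ✓, single use per variable (acc, ctr, env, req)
affine: ✓, at most one use each (acc, ctr, env, req)
relevant: ✓, acc, ctr, env, req: all used, weakening unneeded
unrestricted: ✓, well-typed at Str → ((Bool → Str) → Str) → Str; no restrictions here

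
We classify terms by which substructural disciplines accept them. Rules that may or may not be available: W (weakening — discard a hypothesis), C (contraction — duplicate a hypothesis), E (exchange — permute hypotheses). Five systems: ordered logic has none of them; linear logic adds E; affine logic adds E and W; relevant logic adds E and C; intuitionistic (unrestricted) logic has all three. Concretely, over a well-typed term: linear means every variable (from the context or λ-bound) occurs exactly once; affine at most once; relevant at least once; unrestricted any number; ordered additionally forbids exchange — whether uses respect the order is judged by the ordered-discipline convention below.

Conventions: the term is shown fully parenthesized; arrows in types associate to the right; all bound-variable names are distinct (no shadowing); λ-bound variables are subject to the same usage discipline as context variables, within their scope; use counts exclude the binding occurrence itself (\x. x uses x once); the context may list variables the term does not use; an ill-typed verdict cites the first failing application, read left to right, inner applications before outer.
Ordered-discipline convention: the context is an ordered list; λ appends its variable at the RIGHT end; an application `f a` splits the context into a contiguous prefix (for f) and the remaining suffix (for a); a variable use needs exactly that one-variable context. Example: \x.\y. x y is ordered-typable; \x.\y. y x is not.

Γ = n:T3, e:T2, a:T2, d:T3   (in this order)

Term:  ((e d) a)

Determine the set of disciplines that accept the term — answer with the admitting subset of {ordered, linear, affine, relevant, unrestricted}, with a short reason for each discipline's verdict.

admitted in: none
counts: n ×0, e ×1, a ×1, d ×1
left-to-right use order: e, d, a
typing: ill-typed: can't apply a value of type T2
ordered ✗ (a type mismatch blocks all five)
linear ✗ (the type mismatch rejects it)
affine ✗ (not simply typable)
relevant ✗ (fails simple typing)
unrestricted ✗ (a type mismatch blocks all five)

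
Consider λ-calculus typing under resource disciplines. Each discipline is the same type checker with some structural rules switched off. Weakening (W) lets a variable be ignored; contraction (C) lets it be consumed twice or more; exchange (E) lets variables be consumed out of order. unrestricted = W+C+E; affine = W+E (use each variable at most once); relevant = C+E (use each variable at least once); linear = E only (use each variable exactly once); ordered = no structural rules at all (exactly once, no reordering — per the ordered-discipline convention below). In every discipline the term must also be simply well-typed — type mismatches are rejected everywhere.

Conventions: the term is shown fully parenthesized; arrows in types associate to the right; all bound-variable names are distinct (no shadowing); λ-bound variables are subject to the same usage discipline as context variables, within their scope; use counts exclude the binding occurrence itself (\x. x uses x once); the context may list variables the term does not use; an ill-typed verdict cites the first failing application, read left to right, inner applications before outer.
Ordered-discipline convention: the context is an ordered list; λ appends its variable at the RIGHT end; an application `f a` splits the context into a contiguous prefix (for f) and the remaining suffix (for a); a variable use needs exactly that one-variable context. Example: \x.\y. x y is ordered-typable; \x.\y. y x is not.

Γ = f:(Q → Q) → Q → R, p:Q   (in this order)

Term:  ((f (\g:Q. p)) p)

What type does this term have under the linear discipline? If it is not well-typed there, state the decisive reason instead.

not well-typed under linear — needs contraction — p ×2; unused: g — weakening required
usage: f=1; p=2; g [bound]=0
use order (left to right): f, p, p
typing: well-typed — term : R
summary: ordered ✗ · linear ✗ · affine ✗ · relevant ✗ · unrestricted ✓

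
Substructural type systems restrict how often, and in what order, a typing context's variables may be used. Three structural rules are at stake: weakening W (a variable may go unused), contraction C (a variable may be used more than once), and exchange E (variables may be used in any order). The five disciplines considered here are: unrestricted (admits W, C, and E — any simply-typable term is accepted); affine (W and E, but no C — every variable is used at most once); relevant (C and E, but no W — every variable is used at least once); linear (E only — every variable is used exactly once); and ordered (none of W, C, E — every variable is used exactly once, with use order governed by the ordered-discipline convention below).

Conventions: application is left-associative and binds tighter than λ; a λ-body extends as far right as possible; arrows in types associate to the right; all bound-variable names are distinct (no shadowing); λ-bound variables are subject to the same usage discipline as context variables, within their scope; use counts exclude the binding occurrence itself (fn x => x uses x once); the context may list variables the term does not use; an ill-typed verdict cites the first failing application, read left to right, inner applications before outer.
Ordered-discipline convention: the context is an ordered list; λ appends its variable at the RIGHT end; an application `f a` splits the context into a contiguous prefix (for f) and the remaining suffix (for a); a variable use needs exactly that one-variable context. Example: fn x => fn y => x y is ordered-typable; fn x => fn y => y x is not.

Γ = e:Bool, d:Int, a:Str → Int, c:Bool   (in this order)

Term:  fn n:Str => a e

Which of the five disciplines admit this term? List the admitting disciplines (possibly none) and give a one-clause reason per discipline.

admitted by: none
use counts: e ×1, d ×0, a ×1, c ×0, n (bound) ×0
left-to-right use order: a, e
typing: ill-typed: an application expects Str but receives Bool
ordered: ✗ — the type mismatch rejects it
linear: ✗ — not simply typable
affine: ✗ — fails simple typing
relevant: ✗ — a type mismatch blocks all five
unrestricted: ✗ — the type mismatch rejects it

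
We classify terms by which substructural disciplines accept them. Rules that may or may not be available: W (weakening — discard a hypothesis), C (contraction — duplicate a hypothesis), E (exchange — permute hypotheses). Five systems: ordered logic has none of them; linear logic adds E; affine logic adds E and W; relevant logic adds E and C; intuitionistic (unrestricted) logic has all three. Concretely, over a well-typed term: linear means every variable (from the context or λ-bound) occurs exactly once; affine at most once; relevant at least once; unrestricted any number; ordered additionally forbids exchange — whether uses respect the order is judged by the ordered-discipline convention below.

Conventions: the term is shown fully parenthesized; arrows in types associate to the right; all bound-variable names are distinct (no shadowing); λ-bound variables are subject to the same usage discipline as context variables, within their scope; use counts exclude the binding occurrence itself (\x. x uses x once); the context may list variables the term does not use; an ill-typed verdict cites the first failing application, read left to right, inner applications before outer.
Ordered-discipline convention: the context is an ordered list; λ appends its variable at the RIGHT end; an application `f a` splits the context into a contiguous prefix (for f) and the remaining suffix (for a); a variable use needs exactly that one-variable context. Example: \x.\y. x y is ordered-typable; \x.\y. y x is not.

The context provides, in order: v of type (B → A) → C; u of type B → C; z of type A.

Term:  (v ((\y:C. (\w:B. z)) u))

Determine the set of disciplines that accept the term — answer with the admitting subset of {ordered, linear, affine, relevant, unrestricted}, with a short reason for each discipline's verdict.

admitting disciplines: none
counts: v: 1; u: 1; z: 1; y (λ-bound): 0; w (λ-bound): 0
order of uses: v, z, u
typing: ill-typed: argument of type B → C where C is required
ordered: ✗, fails simple typing
linear: ✗, a type mismatch blocks all five
affine: ✗, the type mismatch rejects it
relevant: ✗, not simply typable
unrestricted: ✗, fails simple typing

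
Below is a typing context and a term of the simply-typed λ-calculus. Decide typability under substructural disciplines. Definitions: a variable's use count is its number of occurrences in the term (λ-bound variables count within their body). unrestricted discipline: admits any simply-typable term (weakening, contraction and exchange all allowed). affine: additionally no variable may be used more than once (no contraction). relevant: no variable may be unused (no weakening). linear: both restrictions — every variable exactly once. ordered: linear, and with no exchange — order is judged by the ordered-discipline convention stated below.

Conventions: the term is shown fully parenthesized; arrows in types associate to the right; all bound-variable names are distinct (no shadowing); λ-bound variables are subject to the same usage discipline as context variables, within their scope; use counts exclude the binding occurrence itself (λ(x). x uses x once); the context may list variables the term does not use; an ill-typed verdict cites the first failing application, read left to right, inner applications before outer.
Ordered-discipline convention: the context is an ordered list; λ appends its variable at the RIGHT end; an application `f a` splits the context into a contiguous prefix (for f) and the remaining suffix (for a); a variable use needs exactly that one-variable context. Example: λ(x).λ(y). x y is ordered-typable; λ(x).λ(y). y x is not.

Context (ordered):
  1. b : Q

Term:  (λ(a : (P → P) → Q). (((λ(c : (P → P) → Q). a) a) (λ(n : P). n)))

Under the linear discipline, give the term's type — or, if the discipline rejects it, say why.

not well-typed under linear — needs contraction — a ×2; b, c never used (weakening)
usage: b ×0; a (λ-bound) ×2; c (λ-bound) ×0; n (λ-bound) ×1
uses in reading order: a, a, n
typing: the term checks, with type ((P → P) → Q) → Q
per-discipline verdicts: ordered ✗; linear ✗; affine ✗; relevant ✗; unrestricted ✓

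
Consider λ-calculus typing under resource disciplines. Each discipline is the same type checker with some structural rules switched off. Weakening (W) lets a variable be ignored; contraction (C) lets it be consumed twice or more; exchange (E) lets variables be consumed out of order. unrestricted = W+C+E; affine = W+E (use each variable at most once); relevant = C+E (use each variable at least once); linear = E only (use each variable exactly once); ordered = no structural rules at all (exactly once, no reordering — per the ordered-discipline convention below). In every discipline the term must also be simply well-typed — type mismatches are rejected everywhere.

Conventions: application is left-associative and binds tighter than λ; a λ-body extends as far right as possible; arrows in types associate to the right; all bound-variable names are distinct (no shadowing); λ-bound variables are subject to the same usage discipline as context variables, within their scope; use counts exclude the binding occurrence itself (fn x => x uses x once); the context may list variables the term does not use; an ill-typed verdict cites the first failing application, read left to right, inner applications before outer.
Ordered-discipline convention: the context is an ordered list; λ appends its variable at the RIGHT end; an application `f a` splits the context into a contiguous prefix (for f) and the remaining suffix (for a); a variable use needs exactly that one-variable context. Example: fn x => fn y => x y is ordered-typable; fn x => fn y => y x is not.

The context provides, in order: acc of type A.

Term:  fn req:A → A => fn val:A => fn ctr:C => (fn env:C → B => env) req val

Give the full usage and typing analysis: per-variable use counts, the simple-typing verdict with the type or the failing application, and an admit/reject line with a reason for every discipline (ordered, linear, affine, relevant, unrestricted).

use counts: acc: 0; req (λ-bound): 1; val (λ-bound): 1; ctr (λ-bound): 0; env (λ-bound): 1
use order (left to right): env, req, val
typing: ill-typed: an application expects C → B but receives A → A
ordered ✗ (the type mismatch rejects it)
linear ✗ (not simply typable)
affine ✗ (fails simple typing)
relevant ✗ (a type mismatch blocks all five)
unrestricted ✗ (the type mismatch rejects it)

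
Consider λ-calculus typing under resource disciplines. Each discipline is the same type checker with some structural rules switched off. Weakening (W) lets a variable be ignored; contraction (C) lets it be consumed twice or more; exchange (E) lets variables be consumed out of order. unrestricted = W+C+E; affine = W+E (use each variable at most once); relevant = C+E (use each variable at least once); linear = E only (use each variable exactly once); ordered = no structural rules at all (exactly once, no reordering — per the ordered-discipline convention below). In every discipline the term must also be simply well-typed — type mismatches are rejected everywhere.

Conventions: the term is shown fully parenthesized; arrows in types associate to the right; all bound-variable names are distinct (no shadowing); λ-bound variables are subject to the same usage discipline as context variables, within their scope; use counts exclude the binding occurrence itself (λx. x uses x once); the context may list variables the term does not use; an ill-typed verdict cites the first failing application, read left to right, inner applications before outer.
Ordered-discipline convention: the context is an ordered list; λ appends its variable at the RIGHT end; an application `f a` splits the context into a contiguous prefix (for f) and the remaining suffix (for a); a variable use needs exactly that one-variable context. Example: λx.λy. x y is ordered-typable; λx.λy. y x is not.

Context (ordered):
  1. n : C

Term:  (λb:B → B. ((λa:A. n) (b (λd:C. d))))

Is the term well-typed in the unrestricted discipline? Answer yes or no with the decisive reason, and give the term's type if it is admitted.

no — the type mismatch rejects it
usage: n: 1×; b [bound]: 1×; a [bound]: 0×; d [bound]: 1×
left-to-right use order: n, b, d
typing: ill-typed: an application expects B but receives C → C
across the five disciplines: ordered ✗ · linear ✗ · affine ✗ · relevant ✗ · unrestricted ✗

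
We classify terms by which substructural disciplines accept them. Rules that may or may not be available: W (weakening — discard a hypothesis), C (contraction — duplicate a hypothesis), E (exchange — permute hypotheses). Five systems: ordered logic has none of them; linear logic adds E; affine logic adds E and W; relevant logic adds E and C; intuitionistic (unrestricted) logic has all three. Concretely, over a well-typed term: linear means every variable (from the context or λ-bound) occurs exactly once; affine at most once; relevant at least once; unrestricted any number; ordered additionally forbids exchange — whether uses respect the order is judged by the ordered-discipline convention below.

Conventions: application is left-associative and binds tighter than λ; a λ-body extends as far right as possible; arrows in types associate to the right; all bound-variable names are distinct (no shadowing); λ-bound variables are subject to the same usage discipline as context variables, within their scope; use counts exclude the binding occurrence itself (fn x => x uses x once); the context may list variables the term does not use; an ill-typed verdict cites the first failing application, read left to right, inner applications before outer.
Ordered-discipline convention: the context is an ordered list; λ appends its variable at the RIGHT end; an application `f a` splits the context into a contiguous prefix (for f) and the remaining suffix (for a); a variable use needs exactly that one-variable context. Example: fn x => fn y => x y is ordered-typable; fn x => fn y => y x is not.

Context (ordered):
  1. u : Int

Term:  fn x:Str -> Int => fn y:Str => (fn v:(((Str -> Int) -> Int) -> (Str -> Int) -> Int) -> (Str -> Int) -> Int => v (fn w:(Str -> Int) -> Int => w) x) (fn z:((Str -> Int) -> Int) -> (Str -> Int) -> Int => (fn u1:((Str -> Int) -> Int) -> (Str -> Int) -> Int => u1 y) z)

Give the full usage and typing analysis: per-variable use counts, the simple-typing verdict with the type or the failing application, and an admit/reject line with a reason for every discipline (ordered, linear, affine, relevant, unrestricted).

use counts: u: 0×, x (bound): 1×, y (bound): 1×, v (bound): 1×, w (bound): 1×, z (bound): 1×, u1 (bound): 1×
order of uses: v, w, x, u1, y, z
typing: ill-typed: an application expects (Str -> Int) -> Int but receives Str
ordered: ✗ — fails simple typing
linear: ✗ — a type mismatch blocks all five
affine: ✗ — the type mismatch rejects it
relevant: ✗ — not simply typable
unrestricted: ✗ — fails simple typing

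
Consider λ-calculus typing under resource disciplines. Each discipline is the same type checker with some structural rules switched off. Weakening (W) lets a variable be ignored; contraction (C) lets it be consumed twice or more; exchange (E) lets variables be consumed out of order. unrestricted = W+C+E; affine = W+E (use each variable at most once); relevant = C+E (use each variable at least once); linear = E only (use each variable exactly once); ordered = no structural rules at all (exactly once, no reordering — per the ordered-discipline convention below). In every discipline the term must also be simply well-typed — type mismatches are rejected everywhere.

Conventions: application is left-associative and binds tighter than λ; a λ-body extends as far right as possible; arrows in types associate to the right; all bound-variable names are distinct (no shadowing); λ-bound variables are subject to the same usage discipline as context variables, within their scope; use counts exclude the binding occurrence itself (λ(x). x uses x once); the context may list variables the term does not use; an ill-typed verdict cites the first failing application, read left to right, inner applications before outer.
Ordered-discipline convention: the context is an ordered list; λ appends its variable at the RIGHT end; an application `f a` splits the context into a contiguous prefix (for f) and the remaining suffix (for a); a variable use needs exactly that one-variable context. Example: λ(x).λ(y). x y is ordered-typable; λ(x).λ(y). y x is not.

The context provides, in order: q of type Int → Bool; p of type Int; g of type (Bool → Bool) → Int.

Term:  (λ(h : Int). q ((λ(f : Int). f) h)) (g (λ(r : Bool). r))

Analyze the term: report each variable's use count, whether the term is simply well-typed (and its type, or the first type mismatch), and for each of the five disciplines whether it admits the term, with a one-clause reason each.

variable uses: q: 1×, p: 0×, g: 1×, h (bound): 1×, f (bound): 1×, r (bound): 1×
left-to-right use order: q, f, h, g, r
typing: well-typed at Bool
ordered ✗ (unused: p — weakening required)
linear ✗ (unused: p — weakening required)
affine ✓ (no duplicate uses among q, p, g, h, f, r)
relevant ✗ (unused: p — weakening required)
unrestricted ✓ (simply typable at Bool; W, C, E all held)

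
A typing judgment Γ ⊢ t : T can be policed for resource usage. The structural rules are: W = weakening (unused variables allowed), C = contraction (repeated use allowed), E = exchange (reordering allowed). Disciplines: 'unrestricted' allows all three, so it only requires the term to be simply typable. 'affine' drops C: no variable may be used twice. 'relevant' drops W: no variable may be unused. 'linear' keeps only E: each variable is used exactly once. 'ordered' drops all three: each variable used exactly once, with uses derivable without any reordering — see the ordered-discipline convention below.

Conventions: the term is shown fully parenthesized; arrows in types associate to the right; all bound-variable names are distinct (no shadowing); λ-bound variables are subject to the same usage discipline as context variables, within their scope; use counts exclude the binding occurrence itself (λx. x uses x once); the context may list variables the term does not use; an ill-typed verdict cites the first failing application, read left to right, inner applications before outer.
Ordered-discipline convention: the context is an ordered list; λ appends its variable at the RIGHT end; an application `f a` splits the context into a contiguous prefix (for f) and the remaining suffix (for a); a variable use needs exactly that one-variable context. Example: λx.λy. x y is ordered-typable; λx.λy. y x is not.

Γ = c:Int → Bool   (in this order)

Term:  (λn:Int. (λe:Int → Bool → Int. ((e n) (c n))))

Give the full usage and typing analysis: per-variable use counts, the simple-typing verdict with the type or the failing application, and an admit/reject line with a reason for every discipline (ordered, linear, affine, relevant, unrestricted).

usage: c ×1; n [bound] ×2; e [bound] ×1
order of uses: e, n, c, n
typing: well-typed — term : Int → (Int → Bool → Int) → Int
ordered ✗ (needs contraction — n ×2)
linear ✗ (needs contraction — n ×2)
affine ✗ (needs contraction — n ×2)
relevant ✓ (c, n, e: all used, weakening unneeded)
unrestricted ✓ (typability at Int → (Int → Bool → Int) → Int is all that's needed)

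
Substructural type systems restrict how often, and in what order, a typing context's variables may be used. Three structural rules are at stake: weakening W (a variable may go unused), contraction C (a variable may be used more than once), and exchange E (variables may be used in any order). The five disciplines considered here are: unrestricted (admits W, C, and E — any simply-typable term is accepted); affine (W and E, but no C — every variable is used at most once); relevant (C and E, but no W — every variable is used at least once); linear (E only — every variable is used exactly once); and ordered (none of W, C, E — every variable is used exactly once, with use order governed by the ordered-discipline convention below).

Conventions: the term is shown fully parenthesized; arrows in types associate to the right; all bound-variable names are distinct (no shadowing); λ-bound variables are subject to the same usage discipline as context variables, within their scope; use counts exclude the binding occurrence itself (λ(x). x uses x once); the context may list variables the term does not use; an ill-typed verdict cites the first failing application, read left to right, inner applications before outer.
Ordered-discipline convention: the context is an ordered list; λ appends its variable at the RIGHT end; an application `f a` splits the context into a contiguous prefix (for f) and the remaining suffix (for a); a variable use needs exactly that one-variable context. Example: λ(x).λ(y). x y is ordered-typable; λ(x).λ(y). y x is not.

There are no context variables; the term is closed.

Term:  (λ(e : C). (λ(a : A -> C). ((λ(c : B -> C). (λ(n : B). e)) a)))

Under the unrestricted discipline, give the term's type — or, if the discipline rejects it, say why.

not well-typed under unrestricted — not simply typable
counts: e (bound) ×1, a (bound) ×1, c (bound) ×0, n (bound) ×0
uses in reading order: e, a
typing: ill-typed: an application expects B -> C but receives A -> C
all disciplines: ordered ✗ | linear ✗ | affine ✗ | relevant ✗ | unrestricted ✗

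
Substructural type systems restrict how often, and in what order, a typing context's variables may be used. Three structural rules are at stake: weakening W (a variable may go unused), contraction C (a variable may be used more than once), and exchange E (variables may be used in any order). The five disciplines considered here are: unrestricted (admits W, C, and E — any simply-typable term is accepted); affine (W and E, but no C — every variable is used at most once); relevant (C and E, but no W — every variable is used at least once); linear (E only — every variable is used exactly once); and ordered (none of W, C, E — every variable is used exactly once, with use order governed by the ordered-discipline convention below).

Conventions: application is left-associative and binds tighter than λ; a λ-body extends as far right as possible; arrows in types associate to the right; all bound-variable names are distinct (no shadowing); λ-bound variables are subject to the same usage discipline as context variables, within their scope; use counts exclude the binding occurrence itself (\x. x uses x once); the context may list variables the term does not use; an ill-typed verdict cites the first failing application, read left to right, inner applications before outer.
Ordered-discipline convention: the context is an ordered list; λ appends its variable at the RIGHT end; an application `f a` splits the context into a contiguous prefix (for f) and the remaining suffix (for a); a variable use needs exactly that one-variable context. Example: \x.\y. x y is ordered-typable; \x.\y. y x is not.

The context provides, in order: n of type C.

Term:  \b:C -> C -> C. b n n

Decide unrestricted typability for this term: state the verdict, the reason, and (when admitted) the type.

yes — well-typed at (C -> C -> C) -> C; no restrictions here; term : (C -> C -> C) -> C
variable uses: n=2, b [bound]=1
uses in reading order: b, n, n
typing: well-typed at (C -> C -> C) -> C
per-discipline verdicts: ordered ✗ · linear ✗ · affine ✗ · relevant ✓ · unrestricted ✓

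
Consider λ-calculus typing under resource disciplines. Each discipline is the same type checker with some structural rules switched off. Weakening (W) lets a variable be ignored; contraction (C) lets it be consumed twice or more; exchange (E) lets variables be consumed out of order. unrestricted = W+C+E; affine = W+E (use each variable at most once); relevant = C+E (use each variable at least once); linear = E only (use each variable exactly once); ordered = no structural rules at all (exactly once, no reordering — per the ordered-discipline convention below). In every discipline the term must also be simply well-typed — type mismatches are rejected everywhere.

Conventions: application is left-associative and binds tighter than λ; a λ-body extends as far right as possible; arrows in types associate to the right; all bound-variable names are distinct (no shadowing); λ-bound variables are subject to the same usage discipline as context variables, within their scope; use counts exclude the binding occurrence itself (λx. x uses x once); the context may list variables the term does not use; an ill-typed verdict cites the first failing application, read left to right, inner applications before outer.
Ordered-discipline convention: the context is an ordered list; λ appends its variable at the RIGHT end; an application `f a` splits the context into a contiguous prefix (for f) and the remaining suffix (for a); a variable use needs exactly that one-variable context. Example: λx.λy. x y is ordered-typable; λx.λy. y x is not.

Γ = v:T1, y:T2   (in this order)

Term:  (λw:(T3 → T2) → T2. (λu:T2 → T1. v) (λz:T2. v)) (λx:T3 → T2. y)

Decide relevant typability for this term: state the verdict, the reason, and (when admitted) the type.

no — w, u, z, x left unused
usage: v ×2; y ×1; w (bound) ×0; u (bound) ×0; z (bound) ×0; x (bound) ×0
uses in reading order: v, v, y
typing: ✓ — T1
per-discipline verdicts: ordered ✗ | linear ✗ | affine ✗ | relevant ✗ | unrestricted ✓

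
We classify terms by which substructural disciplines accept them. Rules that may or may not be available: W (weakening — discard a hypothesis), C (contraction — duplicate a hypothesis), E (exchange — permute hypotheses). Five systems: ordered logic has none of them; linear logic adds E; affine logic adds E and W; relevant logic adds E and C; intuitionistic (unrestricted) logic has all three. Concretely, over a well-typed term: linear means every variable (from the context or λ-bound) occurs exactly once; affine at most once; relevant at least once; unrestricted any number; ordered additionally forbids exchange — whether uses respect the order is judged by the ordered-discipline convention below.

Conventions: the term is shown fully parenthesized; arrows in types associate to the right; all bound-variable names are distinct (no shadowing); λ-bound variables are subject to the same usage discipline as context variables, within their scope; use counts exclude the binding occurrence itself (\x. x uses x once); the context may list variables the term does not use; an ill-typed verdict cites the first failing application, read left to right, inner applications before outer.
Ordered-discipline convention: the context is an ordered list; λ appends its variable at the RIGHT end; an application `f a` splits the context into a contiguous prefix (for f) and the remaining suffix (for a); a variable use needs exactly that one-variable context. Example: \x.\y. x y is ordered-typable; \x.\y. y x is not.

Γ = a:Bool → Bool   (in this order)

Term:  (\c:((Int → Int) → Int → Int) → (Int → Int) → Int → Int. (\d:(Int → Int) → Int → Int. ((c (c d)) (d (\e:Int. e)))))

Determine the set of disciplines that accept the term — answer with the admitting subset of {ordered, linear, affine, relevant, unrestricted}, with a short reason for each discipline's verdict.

accepted by: unrestricted
counts: a ×0; c [bound] ×2; d [bound] ×2; e [bound] ×1
order of uses: c, c, d, d, e
typing: ✓ — (((Int → Int) → Int → Int) → (Int → Int) → Int → Int) → ((Int → Int) → Int → Int) → Int → Int
ordered: ✗ — needs contraction — c ×2, d ×2; unused: a — weakening required
linear: ✗ — needs contraction — c ×2, d ×2; unused: a — weakening required
affine: ✗ — needs contraction — c ×2, d ×2
relevant: ✗ — unused: a — weakening required
unrestricted: ✓ — simply typable at (((Int → Int) → Int → Int) → (Int → Int) → Int → Int) → ((Int → Int) → Int → Int) → Int → Int; W, C, E all held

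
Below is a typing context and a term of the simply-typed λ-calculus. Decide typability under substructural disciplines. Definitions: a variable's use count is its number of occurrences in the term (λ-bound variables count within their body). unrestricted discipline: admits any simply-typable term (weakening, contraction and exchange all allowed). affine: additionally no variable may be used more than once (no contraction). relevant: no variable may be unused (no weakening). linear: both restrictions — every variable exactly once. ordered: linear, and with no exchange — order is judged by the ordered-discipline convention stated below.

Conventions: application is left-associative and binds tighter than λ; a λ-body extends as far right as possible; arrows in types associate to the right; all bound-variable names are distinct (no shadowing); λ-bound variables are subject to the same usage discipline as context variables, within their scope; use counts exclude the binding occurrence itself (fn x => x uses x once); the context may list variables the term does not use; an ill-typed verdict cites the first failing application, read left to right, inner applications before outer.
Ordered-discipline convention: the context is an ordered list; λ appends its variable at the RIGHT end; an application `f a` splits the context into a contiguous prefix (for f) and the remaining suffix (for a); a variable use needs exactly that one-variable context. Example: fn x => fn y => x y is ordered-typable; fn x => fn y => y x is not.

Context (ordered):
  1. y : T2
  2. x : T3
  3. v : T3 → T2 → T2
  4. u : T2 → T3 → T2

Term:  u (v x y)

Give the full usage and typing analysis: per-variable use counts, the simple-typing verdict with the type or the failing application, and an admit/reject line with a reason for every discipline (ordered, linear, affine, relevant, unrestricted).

counts: y ×1; x ×1; v ×1; u ×1
uses in reading order: u, v, x, y
typing: ✓ — T3 → T2
ordered: ✗ — no contiguous prefix/suffix split fits u, v, x, y
linear: ✓ — y, x, v, u: one use apiece
affine: ✓ — y, x, v, u: no repeats, contraction unneeded
relevant: ✓ — every one of y, x, v, u appears
unrestricted: ✓ — well-typed at T3 → T2; no restrictions here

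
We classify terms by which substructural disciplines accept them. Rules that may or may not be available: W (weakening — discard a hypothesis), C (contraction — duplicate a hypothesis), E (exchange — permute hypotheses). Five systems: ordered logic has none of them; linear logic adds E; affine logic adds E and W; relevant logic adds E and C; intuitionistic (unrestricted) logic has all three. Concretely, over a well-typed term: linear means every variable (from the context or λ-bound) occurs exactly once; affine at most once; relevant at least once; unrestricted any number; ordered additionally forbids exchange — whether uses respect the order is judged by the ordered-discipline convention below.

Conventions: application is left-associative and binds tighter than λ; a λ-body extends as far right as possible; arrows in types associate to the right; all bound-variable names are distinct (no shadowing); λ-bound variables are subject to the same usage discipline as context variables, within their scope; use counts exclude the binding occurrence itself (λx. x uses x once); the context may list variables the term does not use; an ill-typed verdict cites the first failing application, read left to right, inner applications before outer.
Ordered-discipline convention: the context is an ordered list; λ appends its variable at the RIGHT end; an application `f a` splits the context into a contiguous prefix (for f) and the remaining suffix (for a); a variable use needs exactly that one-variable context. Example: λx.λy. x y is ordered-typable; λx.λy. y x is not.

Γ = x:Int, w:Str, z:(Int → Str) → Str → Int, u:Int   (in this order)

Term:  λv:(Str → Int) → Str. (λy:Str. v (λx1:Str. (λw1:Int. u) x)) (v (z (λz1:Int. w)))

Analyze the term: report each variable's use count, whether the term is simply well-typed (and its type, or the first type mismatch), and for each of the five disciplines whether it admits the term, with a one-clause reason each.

counts: x=1, w=1, z=1, u=1, v (bound)=2, y (bound)=0, x1 (bound)=0, w1 (bound)=0, z1 (bound)=0
use order (left to right): v, u, x, v, z, w
typing: well-typed at ((Str → Int) → Str) → Str
ordered: ✗, v ×2 used more than once (contraction); needs weakening: y, x1, w1, z1 unused
linear: ✗, v ×2 used more than once (contraction); needs weakening: y, x1, w1, z1 unused
affine: ✗, v ×2 used more than once (contraction)
relevant: ✗, needs weakening: y, x1, w1, z1 unused
unrestricted: ✓, simply typable at ((Str → Int) → Str) → Str; W, C, E all held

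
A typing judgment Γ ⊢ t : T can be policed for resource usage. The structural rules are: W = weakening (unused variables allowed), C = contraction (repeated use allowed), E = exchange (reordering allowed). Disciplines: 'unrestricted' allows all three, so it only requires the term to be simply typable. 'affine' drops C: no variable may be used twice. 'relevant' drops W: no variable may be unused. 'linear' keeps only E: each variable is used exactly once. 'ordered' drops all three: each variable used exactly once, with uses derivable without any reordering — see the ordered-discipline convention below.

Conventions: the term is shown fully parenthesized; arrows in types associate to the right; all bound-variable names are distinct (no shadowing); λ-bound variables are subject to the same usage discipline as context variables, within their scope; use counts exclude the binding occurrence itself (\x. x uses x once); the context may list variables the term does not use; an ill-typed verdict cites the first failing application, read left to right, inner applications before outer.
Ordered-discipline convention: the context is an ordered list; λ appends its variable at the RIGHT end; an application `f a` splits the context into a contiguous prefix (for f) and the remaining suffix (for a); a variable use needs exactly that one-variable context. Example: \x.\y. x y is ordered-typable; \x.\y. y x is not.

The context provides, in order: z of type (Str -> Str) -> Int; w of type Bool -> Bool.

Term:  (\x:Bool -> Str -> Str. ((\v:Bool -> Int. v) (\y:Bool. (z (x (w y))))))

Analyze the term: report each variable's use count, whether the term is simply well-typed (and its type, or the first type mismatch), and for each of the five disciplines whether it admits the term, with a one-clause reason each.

use counts: z: 1×; w: 1×; x [bound]: 1×; v [bound]: 1×; y [bound]: 1×
order of uses: v, z, x, w, y
typing: well-typed at (Bool -> Str -> Str) -> Bool -> Int
ordered: ✗, no ordered split (uses run v, z, x, w, y)
linear: ✓, z, w, x, v, y: one use apiece
affine: ✓, at most one use each (z, w, x, v, y)
relevant: ✓, z, w, x, v, y: all used, weakening unneeded
unrestricted: ✓, simply typable at (Bool -> Str -> Str) -> Bool -> Int; W, C, E all held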